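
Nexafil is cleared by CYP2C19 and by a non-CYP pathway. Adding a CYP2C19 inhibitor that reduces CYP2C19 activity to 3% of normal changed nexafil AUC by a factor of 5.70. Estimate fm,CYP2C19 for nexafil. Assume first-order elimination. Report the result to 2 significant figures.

CL'/CL = 1 / 5.70 = 0.1754
0.03·fm + (1 − fm) = 0.1754
fm = (0.1754 − 1) / (0.03 − 1) = 0.85

0.85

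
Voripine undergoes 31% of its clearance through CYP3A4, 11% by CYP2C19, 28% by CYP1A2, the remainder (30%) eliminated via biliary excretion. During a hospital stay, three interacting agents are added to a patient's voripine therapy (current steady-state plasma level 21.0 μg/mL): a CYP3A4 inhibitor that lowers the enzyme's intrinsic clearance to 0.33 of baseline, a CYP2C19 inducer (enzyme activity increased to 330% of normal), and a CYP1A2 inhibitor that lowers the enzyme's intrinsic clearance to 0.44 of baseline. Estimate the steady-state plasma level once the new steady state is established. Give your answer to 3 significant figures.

23.6 μg/mL

CYP3A4: 0.31 × 0.33 = 0.1023
CYP2C19: 0.11 × 3.3 = 0.363
CYP1A2: 0.28 × 0.44 = 0.1232
Other: 0.3 (unchanged)
New clearance relative to baseline: 0.1023 + 0.363 + 0.1232 + 0.3 = 0.8885.
New steady-state plasma level = 21.0 / 0.8885 = 23.6 μg/mL (concentration scales inversely with clearance).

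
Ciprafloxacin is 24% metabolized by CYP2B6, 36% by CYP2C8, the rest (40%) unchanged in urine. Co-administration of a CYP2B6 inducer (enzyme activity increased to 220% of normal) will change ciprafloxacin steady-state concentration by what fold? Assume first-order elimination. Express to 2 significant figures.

CYP2B6: 0.24 × 2.2 = 0.528
CYP2C8: 0.36 (unchanged)
Other: 0.4 (unchanged)
CL_new/CL_old = 0.528 + 0.36 + 0.4 = 1.288.
Since steady-state concentration ∝ 1/CL, the ratio is 1 / 1.288 = 0.78.

0.78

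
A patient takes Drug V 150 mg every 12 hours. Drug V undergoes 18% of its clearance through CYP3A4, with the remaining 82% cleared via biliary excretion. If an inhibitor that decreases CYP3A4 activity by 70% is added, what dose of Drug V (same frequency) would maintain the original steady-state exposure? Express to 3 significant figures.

131 mg

The CYP3A4 pathway (18% of clearance) falls to 0.3× activity: 0.18 × 0.3 = 0.054.
Non-CYP routes (82%) are unchanged.
CL_new/CL_old = 0.054 + 0.82 = 0.874.
Exposure is unchanged when dose changes in proportion to clearance. New dose = 150 mg × 0.874 = 131 mg.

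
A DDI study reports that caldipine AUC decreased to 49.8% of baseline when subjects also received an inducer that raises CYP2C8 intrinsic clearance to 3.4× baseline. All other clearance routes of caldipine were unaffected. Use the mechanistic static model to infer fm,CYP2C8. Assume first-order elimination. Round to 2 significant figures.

Let fm be the CYP2C8 fraction. New clearance relative to baseline = fm × 3.4 + (1 − fm).
AUC ratio = 1 / (new CL fraction), so new CL fraction = 1 / 0.498 = 2.008.
fm × 3.4 + 1 − fm = 2.008  ⇒  fm × (3.4 − 1) = 1.008  ⇒  fm = 0.42.

0.42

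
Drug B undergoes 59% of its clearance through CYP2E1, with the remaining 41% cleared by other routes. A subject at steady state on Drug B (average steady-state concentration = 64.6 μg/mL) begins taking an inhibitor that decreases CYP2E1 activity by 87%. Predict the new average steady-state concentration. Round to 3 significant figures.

The CYP2E1 pathway (59% of clearance) falls to 0.13× activity: 0.59 × 0.13 = 0.0767.
Non-CYP routes (41%) are unchanged.
CL_new/CL_old = 0.0767 + 0.41 = 0.4867.
New average steady-state concentration = baseline ÷ relative clearance = 64.6 / 0.4867 = 133 μg/mL.

133 μg/mL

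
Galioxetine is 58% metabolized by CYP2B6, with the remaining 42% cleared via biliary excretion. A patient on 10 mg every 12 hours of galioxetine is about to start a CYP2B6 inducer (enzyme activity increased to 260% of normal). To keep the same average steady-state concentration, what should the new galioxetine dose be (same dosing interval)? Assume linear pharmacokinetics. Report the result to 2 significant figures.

19 mg

The CYP2B6 pathway (58% of clearance) rises to 2.6× activity: 0.58 × 2.6 = 1.508.
The remaining 42% of clearance is unaffected.
Relative clearance = 1.508 + 0.42 = 1.928.
Exposure is unchanged when dose changes in proportion to clearance. New dose = 10 mg × 1.928 = 19 mg.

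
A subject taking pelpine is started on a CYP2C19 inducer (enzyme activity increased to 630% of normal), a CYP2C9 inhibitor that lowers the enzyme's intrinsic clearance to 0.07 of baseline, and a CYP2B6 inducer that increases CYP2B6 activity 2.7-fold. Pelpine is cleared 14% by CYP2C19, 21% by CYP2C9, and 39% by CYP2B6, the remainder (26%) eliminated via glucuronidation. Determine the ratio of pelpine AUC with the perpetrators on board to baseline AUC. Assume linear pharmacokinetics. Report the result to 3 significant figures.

0.453

CYP2C19: 0.14 × 6.3 = 0.882
CYP2C9: 0.21 × 0.07 = 0.0147
CYP2B6: 0.39 × 2.7 = 1.053
Other: 0.26 (unchanged)
Relative clearance = 0.882 + 0.0147 + 1.053 + 0.26 = 2.2097.
AUC ∝ 1/CL: fold-change = 1 / 2.2097 = 0.453.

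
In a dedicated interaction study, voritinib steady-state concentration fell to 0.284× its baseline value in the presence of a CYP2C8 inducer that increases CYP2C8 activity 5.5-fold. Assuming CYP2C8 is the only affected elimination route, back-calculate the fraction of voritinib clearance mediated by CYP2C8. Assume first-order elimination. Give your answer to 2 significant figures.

0.56

CL'/CL = 1 / 0.284 = 3.521
5.5·fm + (1 − fm) = 3.521
fm = (3.521 − 1) / (5.5 − 1) = 0.56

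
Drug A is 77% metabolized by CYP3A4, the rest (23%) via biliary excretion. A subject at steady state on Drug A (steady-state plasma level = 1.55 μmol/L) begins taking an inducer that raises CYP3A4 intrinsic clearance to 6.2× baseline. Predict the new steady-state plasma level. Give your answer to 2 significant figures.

0.31 μmol/L

The CYP3A4 pathway (77% of clearance) rises to 6.2× activity: 0.77 × 6.2 = 4.774.
The remaining 23% of clearance is unaffected.
CL_new/CL_old = 4.774 + 0.23 = 5.004.
With dosing unchanged, steady-state plasma level scales as 1/CL: 1.55 / 5.004 = 0.31 μmol/L.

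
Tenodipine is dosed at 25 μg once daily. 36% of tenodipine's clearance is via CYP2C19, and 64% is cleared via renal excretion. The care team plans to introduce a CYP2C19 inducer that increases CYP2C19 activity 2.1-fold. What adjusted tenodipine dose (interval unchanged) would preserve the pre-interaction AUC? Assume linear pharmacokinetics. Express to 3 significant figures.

34.9 μg

The CYP2C19 pathway (36% of clearance) increases to 2.1× activity: 0.36 × 2.1 = 0.756.
The remaining 64% of clearance is unaffected.
Relative clearance = 0.756 + 0.64 = 1.396.
Exposure is unchanged when dose changes in proportion to clearance. New dose = 25 μg × 1.396 = 34.9 μg.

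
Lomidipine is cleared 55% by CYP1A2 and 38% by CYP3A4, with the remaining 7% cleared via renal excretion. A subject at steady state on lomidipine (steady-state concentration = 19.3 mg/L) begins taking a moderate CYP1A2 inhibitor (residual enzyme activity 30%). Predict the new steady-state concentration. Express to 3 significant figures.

31.4 mg/L

The CYP1A2 pathway (55% of clearance) falls to 0.3× activity: 0.55 × 0.3 = 0.165.
CYP3A4 (38%) and the residual 7% are unaffected.
Relative clearance = 0.165 + 0.38 + 0.07 = 0.615.
With dosing unchanged, steady-state concentration scales as 1/CL: 19.3 / 0.615 = 31.4 mg/L.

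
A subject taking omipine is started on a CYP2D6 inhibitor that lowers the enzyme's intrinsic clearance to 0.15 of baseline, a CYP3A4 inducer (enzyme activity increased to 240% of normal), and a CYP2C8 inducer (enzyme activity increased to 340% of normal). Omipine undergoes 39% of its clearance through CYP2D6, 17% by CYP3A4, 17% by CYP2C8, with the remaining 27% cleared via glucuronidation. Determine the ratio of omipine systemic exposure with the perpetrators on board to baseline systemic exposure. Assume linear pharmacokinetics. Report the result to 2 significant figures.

0.76

The CYP2D6 pathway (39% of clearance) falls to 0.15× activity: 0.39 × 0.15 = 0.0585.
The CYP3A4 pathway (17% of clearance) rises to 2.4× activity: 0.17 × 2.4 = 0.408.
The CYP2C8 pathway (17% of clearance) increases to 3.4× activity: 0.17 × 3.4 = 0.578.
Non-CYP routes (27%) are unchanged.
Relative clearance = 0.0585 + 0.408 + 0.578 + 0.27 = 1.3145.
Systemic exposure ∝ 1/CL: fold-change = 1 / 1.3145 = 0.76.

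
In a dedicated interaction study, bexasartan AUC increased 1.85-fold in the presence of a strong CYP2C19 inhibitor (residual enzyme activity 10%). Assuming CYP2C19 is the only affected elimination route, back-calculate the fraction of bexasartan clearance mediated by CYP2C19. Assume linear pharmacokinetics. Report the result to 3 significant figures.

Write x for the fraction cleared via CYP2C19. The observed AUC change means clearance fell to 1/1.85 = 0.5405 of baseline.
Setting x·0.1 + (1 − x) = 0.5405 and solving: x = (0.5405 − 1)/(0.1 − 1) = 0.511.

0.511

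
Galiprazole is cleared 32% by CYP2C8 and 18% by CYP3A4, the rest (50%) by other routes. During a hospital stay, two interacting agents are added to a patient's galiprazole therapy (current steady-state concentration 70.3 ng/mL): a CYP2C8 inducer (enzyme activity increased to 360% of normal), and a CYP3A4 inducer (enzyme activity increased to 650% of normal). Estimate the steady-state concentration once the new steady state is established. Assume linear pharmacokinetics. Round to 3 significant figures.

24.9 ng/mL

CYP2C8: 0.32 × 3.6 = 1.152
CYP3A4: 0.18 × 6.5 = 1.17
Other: 0.5 (unchanged)
CL_new/CL_old = 1.152 + 1.17 + 0.5 = 2.822.
Dividing the baseline by the relative clearance: 70.3 / 2.822 = 24.9 ng/mL.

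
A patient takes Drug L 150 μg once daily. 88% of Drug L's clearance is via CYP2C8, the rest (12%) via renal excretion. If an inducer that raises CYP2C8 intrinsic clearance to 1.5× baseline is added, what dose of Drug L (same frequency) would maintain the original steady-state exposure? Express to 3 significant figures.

216 μg

The CYP2C8 pathway (88% of clearance) rises to 1.5× activity: 0.88 × 1.5 = 1.32.
Non-CYP routes (12%) are unchanged.
New clearance relative to baseline: 1.32 + 0.12 = 1.44.
Css,avg = (dose rate)/CL, so holding Css fixed requires dose ∝ CL: 150 × 1.44 = 216 μg.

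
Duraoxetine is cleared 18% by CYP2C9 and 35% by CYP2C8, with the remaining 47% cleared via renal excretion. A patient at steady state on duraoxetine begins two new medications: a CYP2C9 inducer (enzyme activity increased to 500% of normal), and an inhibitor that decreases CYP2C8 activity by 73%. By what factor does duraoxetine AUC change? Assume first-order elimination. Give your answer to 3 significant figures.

0.683

The CYP2C9 pathway (18% of clearance) increases to 5× activity: 0.18 × 5 = 0.9.
The CYP2C8 pathway (35% of clearance) drops to 0.27× activity: 0.35 × 0.27 = 0.0945.
The remaining 47% of clearance is unaffected.
Relative clearance = 0.9 + 0.0945 + 0.47 = 1.4645.
Net AUC ratio = 1 / 1.4645 = 0.683.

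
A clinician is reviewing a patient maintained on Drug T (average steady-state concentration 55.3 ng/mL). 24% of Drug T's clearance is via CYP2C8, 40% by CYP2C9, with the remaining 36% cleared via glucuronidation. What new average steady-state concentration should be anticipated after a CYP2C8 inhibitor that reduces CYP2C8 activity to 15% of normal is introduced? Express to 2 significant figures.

69 ng/mL

CYP2C8: 0.24 × 0.15 = 0.036
CYP2C9: 0.4 (unchanged)
Other: 0.36 (unchanged)
New clearance relative to baseline: 0.036 + 0.4 + 0.36 = 0.796.
Average steady-state concentration ∝ 1/CL, so new value = 55.3 / 0.796 = 69 ng/mL.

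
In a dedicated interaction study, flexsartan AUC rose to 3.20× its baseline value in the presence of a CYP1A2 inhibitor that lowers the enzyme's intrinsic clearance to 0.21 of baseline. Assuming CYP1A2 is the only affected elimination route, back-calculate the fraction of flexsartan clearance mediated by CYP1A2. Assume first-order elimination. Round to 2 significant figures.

0.87

Write x for the fraction cleared via CYP1A2. The observed AUC change means clearance fell to 1/3.20 = 0.3125 of baseline.
Setting x·0.21 + (1 − x) = 0.3125 and solving: x = (0.3125 − 1)/(0.21 − 1) = 0.87.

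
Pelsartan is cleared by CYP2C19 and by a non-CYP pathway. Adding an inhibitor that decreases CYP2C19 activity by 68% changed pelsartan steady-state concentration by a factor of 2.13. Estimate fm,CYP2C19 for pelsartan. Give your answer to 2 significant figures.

0.78

CL'/CL = 1 / 2.13 = 0.4695
0.32·fm + (1 − fm) = 0.4695
fm = (0.4695 − 1) / (0.32 − 1) = 0.78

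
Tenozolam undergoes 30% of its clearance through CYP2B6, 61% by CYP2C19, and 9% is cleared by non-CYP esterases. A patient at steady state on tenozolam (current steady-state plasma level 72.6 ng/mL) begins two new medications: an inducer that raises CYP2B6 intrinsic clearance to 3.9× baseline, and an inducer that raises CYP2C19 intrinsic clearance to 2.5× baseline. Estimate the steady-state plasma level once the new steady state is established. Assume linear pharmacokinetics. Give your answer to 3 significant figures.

CYP2B6: 0.3 × 3.9 = 1.17
CYP2C19: 0.61 × 2.5 = 1.525
Other: 0.09 (unchanged)
CL_new/CL_old = 1.17 + 1.525 + 0.09 = 2.785.
Dividing the baseline by the relative clearance: 72.6 / 2.785 = 26.1 ng/mL.

26.1 ng/mL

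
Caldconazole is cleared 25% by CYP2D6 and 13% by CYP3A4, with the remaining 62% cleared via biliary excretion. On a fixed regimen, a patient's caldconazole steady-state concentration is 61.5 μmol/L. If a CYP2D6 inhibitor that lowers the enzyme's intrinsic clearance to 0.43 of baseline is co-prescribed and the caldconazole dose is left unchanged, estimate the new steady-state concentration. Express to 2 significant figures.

72 μmol/L

The CYP2D6 pathway (25% of clearance) drops to 0.43× activity: 0.25 × 0.43 = 0.1075.
CYP3A4 (13%) and the residual 62% are unaffected.
CL_new/CL_old = 0.1075 + 0.13 + 0.62 = 0.8575.
New steady-state concentration = baseline ÷ relative clearance = 61.5 / 0.8575 = 72 μmol/L.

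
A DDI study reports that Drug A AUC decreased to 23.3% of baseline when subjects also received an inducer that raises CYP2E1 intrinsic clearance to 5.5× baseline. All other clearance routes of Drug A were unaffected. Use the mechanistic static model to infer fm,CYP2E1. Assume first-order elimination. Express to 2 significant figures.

Write x for the fraction cleared via CYP2E1. The observed AUC change means clearance rose to 1/0.233 = 4.292 of baseline.
Only the CYP2E1 route changed, so 4.292 = x·5.5 + (1 − x), giving x = 0.73.

0.73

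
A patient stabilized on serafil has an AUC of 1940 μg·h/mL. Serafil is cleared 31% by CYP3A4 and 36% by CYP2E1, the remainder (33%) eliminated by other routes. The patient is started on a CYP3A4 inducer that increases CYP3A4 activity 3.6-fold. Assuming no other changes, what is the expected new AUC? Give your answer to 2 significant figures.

The CYP3A4 pathway (31% of clearance) is boosted to 3.6× activity: 0.31 × 3.6 = 1.116.
CYP2E1 (36%) and the residual 33% are unaffected.
New clearance relative to baseline: 1.116 + 0.36 + 0.33 = 1.806.
With dosing unchanged, AUC scales as 1/CL: 1940 / 1.806 = 1.1 × 10³ μg·h/mL.

1.1 × 10³ μg·h/mL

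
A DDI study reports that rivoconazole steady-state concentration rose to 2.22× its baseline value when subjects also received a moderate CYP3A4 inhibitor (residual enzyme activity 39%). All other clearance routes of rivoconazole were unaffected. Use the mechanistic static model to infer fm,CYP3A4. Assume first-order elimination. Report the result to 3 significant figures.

Call the CYP3A4 fraction fm. After the interaction, CL_new/CL_old = fm × 0.39 + (1 − fm).
Steady-state concentration ratio = 1 / (new CL fraction), so new CL fraction = 1 / 2.22 = 0.4505.
fm × 0.39 + 1 − fm = 0.4505  ⇒  fm × (0.39 − 1) = −0.5495  ⇒  fm = 0.901.

0.901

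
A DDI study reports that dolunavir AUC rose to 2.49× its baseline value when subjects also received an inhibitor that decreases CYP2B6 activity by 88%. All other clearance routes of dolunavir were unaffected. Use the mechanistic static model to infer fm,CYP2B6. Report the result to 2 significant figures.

0.68

Write x for the fraction cleared via CYP2B6. The observed AUC change means clearance fell to 1/2.49 = 0.4016 of baseline.
Only the CYP2B6 route changed, so 0.4016 = x·0.12 + (1 − x), giving x = 0.68.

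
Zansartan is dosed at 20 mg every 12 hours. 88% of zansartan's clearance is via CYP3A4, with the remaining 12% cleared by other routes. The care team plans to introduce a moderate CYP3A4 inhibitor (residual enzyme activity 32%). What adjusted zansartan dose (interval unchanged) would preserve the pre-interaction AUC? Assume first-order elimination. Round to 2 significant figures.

CYP3A4: 0.88 × 0.32 = 0.2816
Other: 0.12 (unchanged)
Relative clearance = 0.2816 + 0.12 = 0.4016.
To maintain the same steady-state level, dose must scale with clearance: new dose = 20 × 0.4016 = 8.0 mg.

8.0 mg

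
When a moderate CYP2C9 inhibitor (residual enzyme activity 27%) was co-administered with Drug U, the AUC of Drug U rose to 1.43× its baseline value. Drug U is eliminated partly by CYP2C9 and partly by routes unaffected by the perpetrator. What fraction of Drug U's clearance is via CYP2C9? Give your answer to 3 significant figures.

0.412

Let x = fm,CYP2C9. Because AUC ∝ 1/CL, relative clearance fell to 1/1.43 = 0.6993.
Setting x·0.27 + (1 − x) = 0.6993 and solving: x = (0.6993 − 1)/(0.27 − 1) = 0.412.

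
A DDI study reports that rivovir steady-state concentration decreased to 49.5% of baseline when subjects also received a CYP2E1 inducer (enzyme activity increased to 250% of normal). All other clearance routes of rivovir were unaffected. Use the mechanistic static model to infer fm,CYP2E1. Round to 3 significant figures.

0.680

Let fm be the CYP2E1 fraction. New clearance relative to baseline = fm × 2.5 + (1 − fm).
Steady-state concentration ratio = 1 / (new CL fraction), so new CL fraction = 1 / 0.495 = 2.02.
fm × 2.5 + 1 − fm = 2.02  ⇒  fm × (2.5 − 1) = 1.02  ⇒  fm = 0.680.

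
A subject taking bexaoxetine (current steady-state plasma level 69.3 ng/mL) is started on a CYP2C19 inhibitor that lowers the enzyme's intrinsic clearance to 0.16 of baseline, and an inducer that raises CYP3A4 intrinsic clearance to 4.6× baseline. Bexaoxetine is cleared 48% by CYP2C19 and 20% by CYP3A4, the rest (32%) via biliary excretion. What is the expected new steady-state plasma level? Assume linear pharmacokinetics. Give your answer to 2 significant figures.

53 ng/mL

The CYP2C19 pathway (48% of clearance) falls to 0.16× activity: 0.48 × 0.16 = 0.0768.
The CYP3A4 pathway (20% of clearance) increases to 4.6× activity: 0.2 × 4.6 = 0.92.
Non-CYP routes (32%) are unchanged.
CL_new/CL_old = 0.0768 + 0.92 + 0.32 = 1.3168.
Steady-state plasma level ∝ 1/CL: new value = 69.3 / 1.3168 = 53 ng/mL.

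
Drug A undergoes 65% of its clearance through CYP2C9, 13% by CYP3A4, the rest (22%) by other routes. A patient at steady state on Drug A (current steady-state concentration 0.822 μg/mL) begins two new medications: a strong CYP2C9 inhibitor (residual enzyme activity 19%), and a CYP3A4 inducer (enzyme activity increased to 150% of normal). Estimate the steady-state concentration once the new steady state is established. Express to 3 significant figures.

1.53 μg/mL

The CYP2C9 pathway (65% of clearance) drops to 0.19× activity: 0.65 × 0.19 = 0.1235.
The CYP3A4 pathway (13% of clearance) rises to 1.5× activity: 0.13 × 1.5 = 0.195.
Non-CYP routes (22%) are unchanged.
Relative clearance = 0.1235 + 0.195 + 0.22 = 0.5385.
Dividing the baseline by the relative clearance: 0.822 / 0.5385 = 1.53 μg/mL.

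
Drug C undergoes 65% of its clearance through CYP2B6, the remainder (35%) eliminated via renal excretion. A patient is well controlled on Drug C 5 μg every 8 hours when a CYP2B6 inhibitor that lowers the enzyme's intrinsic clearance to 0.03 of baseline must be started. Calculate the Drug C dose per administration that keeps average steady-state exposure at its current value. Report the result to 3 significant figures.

The CYP2B6 pathway (65% of clearance) falls to 0.03× activity: 0.65 × 0.03 = 0.0195.
The remaining 35% of clearance is unaffected.
New clearance relative to baseline: 0.0195 + 0.35 = 0.3695.
Css,avg = (dose rate)/CL, so holding Css fixed requires dose ∝ CL: 5 × 0.3695 = 1.85 μg.

1.85 μg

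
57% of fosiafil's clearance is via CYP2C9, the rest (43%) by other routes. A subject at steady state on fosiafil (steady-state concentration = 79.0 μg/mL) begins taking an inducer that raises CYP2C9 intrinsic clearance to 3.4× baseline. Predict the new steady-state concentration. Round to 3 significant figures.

The CYP2C9 pathway (57% of clearance) rises to 3.4× activity: 0.57 × 3.4 = 1.938.
Non-CYP routes (43%) are unchanged.
New clearance relative to baseline: 1.938 + 0.43 = 2.368.
Steady-state concentration ∝ 1/CL, so new value = 79.0 / 2.368 = 33.4 μg/mL.

33.4 μg/mL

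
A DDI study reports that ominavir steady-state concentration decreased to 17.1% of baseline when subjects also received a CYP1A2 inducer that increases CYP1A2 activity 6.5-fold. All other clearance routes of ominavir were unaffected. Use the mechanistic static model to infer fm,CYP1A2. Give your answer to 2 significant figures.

0.88

Let x = fm,CYP1A2. Because steady-state concentration ∝ 1/CL, relative clearance rose to 1/0.171 = 5.848.
Only the CYP1A2 route changed, so 5.848 = x·6.5 + (1 − x), giving x = 0.88.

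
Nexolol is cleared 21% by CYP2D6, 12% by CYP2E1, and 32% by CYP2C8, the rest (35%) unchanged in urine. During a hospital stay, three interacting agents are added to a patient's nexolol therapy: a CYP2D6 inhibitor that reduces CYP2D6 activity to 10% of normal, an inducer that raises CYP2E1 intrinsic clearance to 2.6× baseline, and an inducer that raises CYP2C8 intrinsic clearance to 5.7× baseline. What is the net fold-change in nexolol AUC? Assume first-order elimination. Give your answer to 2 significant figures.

0.40

The CYP2D6 pathway (21% of clearance) drops to 0.1× activity: 0.21 × 0.1 = 0.021.
The CYP2E1 pathway (12% of clearance) increases to 2.6× activity: 0.12 × 2.6 = 0.312.
The CYP2C8 pathway (32% of clearance) increases to 5.7× activity: 0.32 × 5.7 = 1.824.
Non-CYP routes (35%) are unchanged.
CL_new/CL_old = 0.021 + 0.312 + 1.824 + 0.35 = 2.507.
AUC ∝ 1/CL: fold-change = 1 / 2.507 = 0.40.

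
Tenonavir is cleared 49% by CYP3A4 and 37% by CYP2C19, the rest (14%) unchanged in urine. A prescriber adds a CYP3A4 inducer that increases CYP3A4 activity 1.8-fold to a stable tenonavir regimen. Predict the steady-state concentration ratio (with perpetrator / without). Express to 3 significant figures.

0.718

The CYP3A4 pathway (49% of clearance) increases to 1.8× activity: 0.49 × 1.8 = 0.882.
CYP2C19 (37%) and the residual 14% are unaffected.
Relative clearance = 0.882 + 0.37 + 0.14 = 1.392.
Steady-state concentration is inversely proportional to clearance, so the fold-change is 1 / 1.392 = 0.718.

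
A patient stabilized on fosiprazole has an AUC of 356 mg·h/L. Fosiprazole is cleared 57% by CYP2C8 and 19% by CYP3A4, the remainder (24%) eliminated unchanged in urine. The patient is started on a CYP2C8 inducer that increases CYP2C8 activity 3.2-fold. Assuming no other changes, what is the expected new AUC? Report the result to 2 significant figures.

1.6 × 10² mg·h/L

The CYP2C8 pathway (57% of clearance) rises to 3.2× activity: 0.57 × 3.2 = 1.824.
CYP3A4 (19%) and the residual 24% are unaffected.
Relative clearance = 1.824 + 0.19 + 0.24 = 2.254.
With dosing unchanged, AUC scales as 1/CL: 356 / 2.254 = 1.6 × 10² mg·h/L.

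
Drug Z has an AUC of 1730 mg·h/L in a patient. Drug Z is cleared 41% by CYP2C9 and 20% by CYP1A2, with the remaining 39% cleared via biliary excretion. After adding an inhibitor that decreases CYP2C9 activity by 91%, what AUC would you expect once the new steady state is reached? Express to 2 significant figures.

The CYP2C9 pathway (41% of clearance) is reduced to 0.09× activity: 0.41 × 0.09 = 0.0369.
CYP1A2 (20%) and the residual 39% are unaffected.
New clearance relative to baseline: 0.0369 + 0.2 + 0.39 = 0.6269.
With dosing unchanged, AUC scales as 1/CL: 1730 / 0.6269 = 2.8 × 10³ mg·h/L.

2.8 × 10³ mg·h/L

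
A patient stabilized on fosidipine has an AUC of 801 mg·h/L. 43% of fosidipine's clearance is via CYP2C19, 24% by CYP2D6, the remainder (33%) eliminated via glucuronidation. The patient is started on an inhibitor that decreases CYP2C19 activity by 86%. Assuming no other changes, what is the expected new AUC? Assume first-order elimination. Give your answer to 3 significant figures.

The CYP2C19 pathway (43% of clearance) is reduced to 0.14× activity: 0.43 × 0.14 = 0.0602.
CYP2D6 (24%) and the residual 33% are unaffected.
Relative clearance = 0.0602 + 0.24 + 0.33 = 0.6302.
AUC ∝ 1/CL, so new value = 801 / 0.6302 = 1.27 × 10³ mg·h/L.

1.27 × 10³ mg·h/L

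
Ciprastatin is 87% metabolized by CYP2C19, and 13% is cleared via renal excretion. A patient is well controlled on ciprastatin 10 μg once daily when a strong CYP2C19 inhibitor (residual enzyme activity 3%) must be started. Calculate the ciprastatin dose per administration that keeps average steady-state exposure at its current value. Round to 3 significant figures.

1.56 μg

CYP2C19: 0.87 × 0.03 = 0.0261
Other: 0.13 (unchanged)
New clearance relative to baseline: 0.0261 + 0.13 = 0.1561.
To maintain the same steady-state level, dose must scale with clearance: new dose = 10 × 0.1561 = 1.56 μg.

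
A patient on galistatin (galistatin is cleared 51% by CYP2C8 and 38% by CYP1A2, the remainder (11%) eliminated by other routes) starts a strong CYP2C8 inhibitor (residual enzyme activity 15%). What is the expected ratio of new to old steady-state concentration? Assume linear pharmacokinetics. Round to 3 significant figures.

The CYP2C8 pathway (51% of clearance) drops to 0.15× activity: 0.51 × 0.15 = 0.0765.
CYP1A2 (38%) and the residual 11% are unaffected.
Relative clearance = 0.0765 + 0.38 + 0.11 = 0.5665.
Since steady-state concentration ∝ 1/CL, the ratio is 1 / 0.5665 = 1.77.

1.77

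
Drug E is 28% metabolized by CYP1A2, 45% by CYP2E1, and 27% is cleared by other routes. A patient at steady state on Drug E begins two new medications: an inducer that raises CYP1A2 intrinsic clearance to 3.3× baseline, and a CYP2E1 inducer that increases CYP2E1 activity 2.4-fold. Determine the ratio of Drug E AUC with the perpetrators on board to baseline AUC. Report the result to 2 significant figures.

CYP1A2: 0.28 × 3.3 = 0.924
CYP2E1: 0.45 × 2.4 = 1.08
Other: 0.27 (unchanged)
Relative clearance = 0.924 + 1.08 + 0.27 = 2.274.
Net AUC ratio = 1 / 2.274 = 0.44.

0.44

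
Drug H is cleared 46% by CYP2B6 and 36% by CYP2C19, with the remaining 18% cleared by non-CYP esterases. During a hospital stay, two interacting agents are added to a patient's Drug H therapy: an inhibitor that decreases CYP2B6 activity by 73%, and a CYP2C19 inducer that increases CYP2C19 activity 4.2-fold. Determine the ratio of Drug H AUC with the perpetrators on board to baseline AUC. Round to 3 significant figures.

CYP2B6: 0.46 × 0.27 = 0.1242
CYP2C19: 0.36 × 4.2 = 1.512
Other: 0.18 (unchanged)
Relative clearance = 0.1242 + 1.512 + 0.18 = 1.8162.
Because AUC varies inversely with clearance, the combined effect is 1 / 1.8162 = 0.551.

0.551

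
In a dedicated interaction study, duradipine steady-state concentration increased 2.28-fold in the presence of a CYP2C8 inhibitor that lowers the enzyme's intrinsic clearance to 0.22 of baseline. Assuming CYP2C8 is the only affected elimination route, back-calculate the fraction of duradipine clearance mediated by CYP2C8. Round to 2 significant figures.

Write x for the fraction cleared via CYP2C8. The observed steady-state concentration change means clearance fell to 1/2.28 = 0.4386 of baseline.
Setting x·0.22 + (1 − x) = 0.4386 and solving: x = (0.4386 − 1)/(0.22 − 1) = 0.72.

0.72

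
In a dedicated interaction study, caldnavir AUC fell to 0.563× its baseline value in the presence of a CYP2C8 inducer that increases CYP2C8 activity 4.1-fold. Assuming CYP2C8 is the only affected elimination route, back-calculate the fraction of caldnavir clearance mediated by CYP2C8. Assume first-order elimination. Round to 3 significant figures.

CL'/CL = 1 / 0.563 = 1.776
4.1·fm + (1 − fm) = 1.776
fm = (1.776 − 1) / (4.1 − 1) = 0.250

0.250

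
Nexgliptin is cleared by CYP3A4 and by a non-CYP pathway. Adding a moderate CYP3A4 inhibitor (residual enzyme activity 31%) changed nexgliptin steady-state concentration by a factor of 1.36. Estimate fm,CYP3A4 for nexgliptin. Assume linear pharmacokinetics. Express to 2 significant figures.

0.38

Let x = fm,CYP3A4. Because steady-state concentration ∝ 1/CL, relative clearance fell to 1/1.36 = 0.7353.
Only the CYP3A4 route changed, so 0.7353 = x·0.31 + (1 − x), giving x = 0.38.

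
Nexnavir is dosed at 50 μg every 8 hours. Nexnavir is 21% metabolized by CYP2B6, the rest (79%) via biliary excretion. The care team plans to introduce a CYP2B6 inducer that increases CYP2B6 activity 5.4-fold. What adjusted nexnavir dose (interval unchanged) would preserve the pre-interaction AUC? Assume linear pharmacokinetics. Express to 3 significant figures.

96.2 μg

CYP2B6: 0.21 × 5.4 = 1.134
Other: 0.79 (unchanged)
New clearance relative to baseline: 1.134 + 0.79 = 1.924.
Exposure is unchanged when dose changes in proportion to clearance. New dose = 50 μg × 1.924 = 96.2 μg.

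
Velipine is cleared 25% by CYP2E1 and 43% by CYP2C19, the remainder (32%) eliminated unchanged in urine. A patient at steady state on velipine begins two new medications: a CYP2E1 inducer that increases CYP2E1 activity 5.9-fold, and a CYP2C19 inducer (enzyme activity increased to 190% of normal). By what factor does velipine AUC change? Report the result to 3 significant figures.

The CYP2E1 pathway (25% of clearance) rises to 5.9× activity: 0.25 × 5.9 = 1.475.
The CYP2C19 pathway (43% of clearance) is boosted to 1.9× activity: 0.43 × 1.9 = 0.817.
The remaining 32% of clearance is unaffected.
New clearance relative to baseline: 1.475 + 0.817 + 0.32 = 2.612.
Because AUC varies inversely with clearance, the combined effect is 1 / 2.612 = 0.383.

0.383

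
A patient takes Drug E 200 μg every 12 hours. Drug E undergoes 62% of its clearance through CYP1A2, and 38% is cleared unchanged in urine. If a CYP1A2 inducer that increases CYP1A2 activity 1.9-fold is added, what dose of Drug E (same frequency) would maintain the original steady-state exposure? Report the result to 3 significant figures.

312 μg

The CYP1A2 pathway (62% of clearance) rises to 1.9× activity: 0.62 × 1.9 = 1.178.
Non-CYP routes (38%) are unchanged.
CL_new/CL_old = 1.178 + 0.38 = 1.558.
To maintain the same steady-state level, dose must scale with clearance: new dose = 200 × 1.558 = 312 μg.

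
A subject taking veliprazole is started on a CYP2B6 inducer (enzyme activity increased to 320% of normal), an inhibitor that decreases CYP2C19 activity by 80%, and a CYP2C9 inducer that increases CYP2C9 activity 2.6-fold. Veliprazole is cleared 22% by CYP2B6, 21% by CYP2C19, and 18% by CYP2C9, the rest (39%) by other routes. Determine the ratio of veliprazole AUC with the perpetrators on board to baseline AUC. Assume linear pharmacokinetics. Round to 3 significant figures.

The CYP2B6 pathway (22% of clearance) rises to 3.2× activity: 0.22 × 3.2 = 0.704.
The CYP2C19 pathway (21% of clearance) is reduced to 0.2× activity: 0.21 × 0.2 = 0.042.
The CYP2C9 pathway (18% of clearance) is boosted to 2.6× activity: 0.18 × 2.6 = 0.468.
The remaining 39% of clearance is unaffected.
CL_new/CL_old = 0.704 + 0.042 + 0.468 + 0.39 = 1.604.
AUC ∝ 1/CL: fold-change = 1 / 1.604 = 0.623.

0.623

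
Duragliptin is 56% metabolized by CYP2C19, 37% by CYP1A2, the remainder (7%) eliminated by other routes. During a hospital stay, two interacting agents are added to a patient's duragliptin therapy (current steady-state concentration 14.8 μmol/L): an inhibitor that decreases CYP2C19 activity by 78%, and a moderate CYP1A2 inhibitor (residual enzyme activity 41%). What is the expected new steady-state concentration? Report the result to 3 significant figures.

The CYP2C19 pathway (56% of clearance) is reduced to 0.22× activity: 0.56 × 0.22 = 0.1232.
The CYP1A2 pathway (37% of clearance) falls to 0.41× activity: 0.37 × 0.41 = 0.1517.
Non-CYP routes (7%) are unchanged.
New clearance relative to baseline: 0.1232 + 0.1517 + 0.07 = 0.3449.
New steady-state concentration = 14.8 / 0.3449 = 42.9 μmol/L (concentration scales inversely with clearance).

42.9 μmol/L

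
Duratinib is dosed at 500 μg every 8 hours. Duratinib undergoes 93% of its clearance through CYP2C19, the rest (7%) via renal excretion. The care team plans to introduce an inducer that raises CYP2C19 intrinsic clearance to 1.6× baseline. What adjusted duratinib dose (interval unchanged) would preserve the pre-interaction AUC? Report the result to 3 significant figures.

The CYP2C19 pathway (93% of clearance) rises to 1.6× activity: 0.93 × 1.6 = 1.488.
Non-CYP routes (7%) are unchanged.
New clearance relative to baseline: 1.488 + 0.07 = 1.558.
To maintain the same steady-state level, dose must scale with clearance: new dose = 500 × 1.558 = 779 μg.

779 μg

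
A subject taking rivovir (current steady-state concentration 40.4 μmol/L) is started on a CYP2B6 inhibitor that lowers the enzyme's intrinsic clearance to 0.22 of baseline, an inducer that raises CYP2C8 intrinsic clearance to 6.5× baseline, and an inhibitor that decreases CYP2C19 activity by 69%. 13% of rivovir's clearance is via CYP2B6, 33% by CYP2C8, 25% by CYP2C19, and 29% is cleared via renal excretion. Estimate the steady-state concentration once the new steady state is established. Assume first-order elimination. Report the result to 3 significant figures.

The CYP2B6 pathway (13% of clearance) is reduced to 0.22× activity: 0.13 × 0.22 = 0.0286.
The CYP2C8 pathway (33% of clearance) increases to 6.5× activity: 0.33 × 6.5 = 2.145.
The CYP2C19 pathway (25% of clearance) drops to 0.31× activity: 0.25 × 0.31 = 0.0775.
The remaining 29% of clearance is unaffected.
Relative clearance = 0.0286 + 2.145 + 0.0775 + 0.29 = 2.5411.
New steady-state concentration = 40.4 / 2.5411 = 15.9 μmol/L (concentration scales inversely with clearance).

15.9 μmol/L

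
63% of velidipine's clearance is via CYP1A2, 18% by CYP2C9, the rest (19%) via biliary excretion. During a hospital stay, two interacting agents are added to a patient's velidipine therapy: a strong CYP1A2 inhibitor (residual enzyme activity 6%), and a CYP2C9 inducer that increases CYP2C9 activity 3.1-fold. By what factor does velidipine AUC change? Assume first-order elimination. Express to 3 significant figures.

The CYP1A2 pathway (63% of clearance) drops to 0.06× activity: 0.63 × 0.06 = 0.0378.
The CYP2C9 pathway (18% of clearance) rises to 3.1× activity: 0.18 × 3.1 = 0.558.
The remaining 19% of clearance is unaffected.
Relative clearance = 0.0378 + 0.558 + 0.19 = 0.7858.
AUC ∝ 1/CL: fold-change = 1 / 0.7858 = 1.27.

1.27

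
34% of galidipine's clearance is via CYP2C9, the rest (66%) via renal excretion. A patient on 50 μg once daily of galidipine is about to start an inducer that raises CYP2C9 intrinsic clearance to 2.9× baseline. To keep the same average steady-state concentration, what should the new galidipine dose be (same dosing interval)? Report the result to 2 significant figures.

CYP2C9: 0.34 × 2.9 = 0.986
Other: 0.66 (unchanged)
CL_new/CL_old = 0.986 + 0.66 = 1.646.
Exposure is unchanged when dose changes in proportion to clearance. New dose = 50 μg × 1.646 = 82 μg.

82 μg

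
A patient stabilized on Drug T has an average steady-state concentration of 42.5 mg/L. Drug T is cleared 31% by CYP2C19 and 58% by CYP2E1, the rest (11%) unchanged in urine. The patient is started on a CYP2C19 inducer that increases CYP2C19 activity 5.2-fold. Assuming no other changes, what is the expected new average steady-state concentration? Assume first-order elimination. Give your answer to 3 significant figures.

The CYP2C19 pathway (31% of clearance) rises to 5.2× activity: 0.31 × 5.2 = 1.612.
CYP2E1 (58%) and the residual 11% are unaffected.
Relative clearance = 1.612 + 0.58 + 0.11 = 2.302.
New average steady-state concentration = baseline ÷ relative clearance = 42.5 / 2.302 = 18.5 mg/L.

18.5 mg/L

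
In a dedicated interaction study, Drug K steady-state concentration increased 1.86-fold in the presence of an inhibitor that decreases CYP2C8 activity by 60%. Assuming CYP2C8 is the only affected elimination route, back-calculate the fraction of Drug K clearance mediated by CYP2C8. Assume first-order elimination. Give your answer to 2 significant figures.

0.77

Let x = fm,CYP2C8. Because steady-state concentration ∝ 1/CL, relative clearance fell to 1/1.86 = 0.5376.
Setting x·0.4 + (1 − x) = 0.5376 and solving: x = (0.5376 − 1)/(0.4 − 1) = 0.77.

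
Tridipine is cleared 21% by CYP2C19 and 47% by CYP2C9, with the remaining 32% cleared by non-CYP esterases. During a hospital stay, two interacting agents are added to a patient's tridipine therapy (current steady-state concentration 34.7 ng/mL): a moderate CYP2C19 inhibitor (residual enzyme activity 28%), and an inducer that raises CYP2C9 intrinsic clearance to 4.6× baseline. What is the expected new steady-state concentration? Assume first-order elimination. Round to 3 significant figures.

13.7 ng/mL

The CYP2C19 pathway (21% of clearance) falls to 0.28× activity: 0.21 × 0.28 = 0.0588.
The CYP2C9 pathway (47% of clearance) is boosted to 4.6× activity: 0.47 × 4.6 = 2.162.
The remaining 32% of clearance is unaffected.
Relative clearance = 0.0588 + 2.162 + 0.32 = 2.5408.
Steady-state concentration ∝ 1/CL: new value = 34.7 / 2.5408 = 13.7 ng/mL.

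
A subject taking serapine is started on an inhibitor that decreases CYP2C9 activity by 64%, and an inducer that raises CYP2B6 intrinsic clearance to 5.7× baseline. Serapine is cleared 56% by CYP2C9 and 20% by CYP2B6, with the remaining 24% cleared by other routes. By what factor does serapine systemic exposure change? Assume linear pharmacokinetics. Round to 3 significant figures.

The CYP2C9 pathway (56% of clearance) is reduced to 0.36× activity: 0.56 × 0.36 = 0.2016.
The CYP2B6 pathway (20% of clearance) increases to 5.7× activity: 0.2 × 5.7 = 1.14.
Non-CYP routes (24%) are unchanged.
CL_new/CL_old = 0.2016 + 1.14 + 0.24 = 1.5816.
Systemic exposure ∝ 1/CL: fold-change = 1 / 1.5816 = 0.632.

0.632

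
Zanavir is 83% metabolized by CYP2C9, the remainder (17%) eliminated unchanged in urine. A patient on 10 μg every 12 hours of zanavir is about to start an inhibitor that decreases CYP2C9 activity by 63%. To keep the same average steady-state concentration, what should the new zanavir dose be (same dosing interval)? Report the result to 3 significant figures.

4.77 μg

CYP2C9: 0.83 × 0.37 = 0.3071
Other: 0.17 (unchanged)
Relative clearance = 0.3071 + 0.17 = 0.4771.
Exposure is unchanged when dose changes in proportion to clearance. New dose = 10 μg × 0.4771 = 4.77 μg.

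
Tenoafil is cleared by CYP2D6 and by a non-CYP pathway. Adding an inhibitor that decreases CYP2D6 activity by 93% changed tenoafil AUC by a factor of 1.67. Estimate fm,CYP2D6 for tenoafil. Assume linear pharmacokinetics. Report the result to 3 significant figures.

Write x for the fraction cleared via CYP2D6. The observed AUC change means clearance fell to 1/1.67 = 0.5988 of baseline.
Setting x·0.07 + (1 − x) = 0.5988 and solving: x = (0.5988 − 1)/(0.07 − 1) = 0.431.

0.431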